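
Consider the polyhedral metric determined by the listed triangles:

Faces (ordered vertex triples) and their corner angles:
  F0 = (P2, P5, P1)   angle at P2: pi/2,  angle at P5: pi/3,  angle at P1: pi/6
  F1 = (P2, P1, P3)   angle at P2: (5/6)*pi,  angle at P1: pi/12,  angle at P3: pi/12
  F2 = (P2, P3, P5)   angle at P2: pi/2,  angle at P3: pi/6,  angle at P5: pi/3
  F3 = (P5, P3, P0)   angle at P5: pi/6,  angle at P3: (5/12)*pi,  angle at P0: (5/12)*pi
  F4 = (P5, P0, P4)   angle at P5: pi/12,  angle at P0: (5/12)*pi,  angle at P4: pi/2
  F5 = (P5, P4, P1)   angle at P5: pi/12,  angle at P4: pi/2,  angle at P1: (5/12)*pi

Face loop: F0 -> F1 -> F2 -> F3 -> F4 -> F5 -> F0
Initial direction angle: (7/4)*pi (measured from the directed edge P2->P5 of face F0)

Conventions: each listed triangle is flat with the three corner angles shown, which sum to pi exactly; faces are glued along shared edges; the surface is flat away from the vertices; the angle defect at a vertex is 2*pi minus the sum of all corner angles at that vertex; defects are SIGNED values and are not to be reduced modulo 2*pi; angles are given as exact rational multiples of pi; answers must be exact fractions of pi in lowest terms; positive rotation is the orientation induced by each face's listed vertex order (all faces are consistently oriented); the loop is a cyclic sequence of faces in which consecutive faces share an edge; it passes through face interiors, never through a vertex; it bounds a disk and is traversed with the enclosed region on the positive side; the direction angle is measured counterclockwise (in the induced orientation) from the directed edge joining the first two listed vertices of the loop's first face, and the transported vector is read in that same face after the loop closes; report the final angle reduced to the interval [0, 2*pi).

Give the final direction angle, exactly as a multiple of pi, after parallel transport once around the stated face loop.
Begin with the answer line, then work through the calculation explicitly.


Answer: final direction angle = (11/12)*pi

enclosed vertex P2: corner angles sum to (11/6)*pi, defect = 2*pi - (11/6)*pi = pi/6
enclosed vertex P5: corner angles sum to pi, defect = 2*pi - pi = pi
summing the enclosed defects onto the initial angle, mod 2*pi in the induced orientation:
final angle = (7/4)*pi + (7/6)*pi = (11/12)*pi (mod 2*pi)


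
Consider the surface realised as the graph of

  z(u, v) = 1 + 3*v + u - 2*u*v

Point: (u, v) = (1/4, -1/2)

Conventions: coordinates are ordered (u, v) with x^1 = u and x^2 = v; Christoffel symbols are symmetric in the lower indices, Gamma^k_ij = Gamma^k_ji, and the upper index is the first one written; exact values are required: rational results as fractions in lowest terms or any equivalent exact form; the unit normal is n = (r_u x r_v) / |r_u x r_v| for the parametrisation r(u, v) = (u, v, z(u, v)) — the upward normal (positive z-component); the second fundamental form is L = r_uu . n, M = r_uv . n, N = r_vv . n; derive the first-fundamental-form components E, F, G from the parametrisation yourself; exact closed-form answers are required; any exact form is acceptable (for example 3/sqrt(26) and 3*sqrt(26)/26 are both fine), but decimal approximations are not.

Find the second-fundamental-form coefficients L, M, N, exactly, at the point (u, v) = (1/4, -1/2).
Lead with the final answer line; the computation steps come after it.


Answer: L = 0, M = -4*sqrt(5)/15, N = 0

z_u = 2, z_v = 5/2, z_uu = 0, z_uv = -2, z_vv = 0
E = 5, F = 5, G = 29/4; answer radicand W^2 = 45/4
unnormalised second-form numerators: l = 0, m = -2, n = 0; L = l/sqrt(45/4), and similarly M = m/sqrt(W^2), N = n/sqrt(W^2)


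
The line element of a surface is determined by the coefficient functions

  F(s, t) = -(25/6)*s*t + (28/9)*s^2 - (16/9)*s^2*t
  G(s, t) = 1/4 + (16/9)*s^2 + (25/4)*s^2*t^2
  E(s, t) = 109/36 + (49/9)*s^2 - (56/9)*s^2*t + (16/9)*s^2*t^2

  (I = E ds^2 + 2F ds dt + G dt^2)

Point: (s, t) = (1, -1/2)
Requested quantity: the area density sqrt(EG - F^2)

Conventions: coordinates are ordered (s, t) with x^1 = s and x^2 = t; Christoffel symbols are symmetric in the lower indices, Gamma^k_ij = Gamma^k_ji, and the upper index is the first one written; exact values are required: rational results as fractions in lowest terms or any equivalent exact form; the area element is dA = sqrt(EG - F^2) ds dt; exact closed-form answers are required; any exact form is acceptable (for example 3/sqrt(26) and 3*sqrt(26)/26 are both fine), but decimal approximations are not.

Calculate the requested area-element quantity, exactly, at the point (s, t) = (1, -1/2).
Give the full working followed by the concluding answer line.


E = 433/36, F = 73/12, G = 517/144; EG - F^2 = 32017/5184

Answer: sqrt(EG - F^2) = sqrt(32017)/72


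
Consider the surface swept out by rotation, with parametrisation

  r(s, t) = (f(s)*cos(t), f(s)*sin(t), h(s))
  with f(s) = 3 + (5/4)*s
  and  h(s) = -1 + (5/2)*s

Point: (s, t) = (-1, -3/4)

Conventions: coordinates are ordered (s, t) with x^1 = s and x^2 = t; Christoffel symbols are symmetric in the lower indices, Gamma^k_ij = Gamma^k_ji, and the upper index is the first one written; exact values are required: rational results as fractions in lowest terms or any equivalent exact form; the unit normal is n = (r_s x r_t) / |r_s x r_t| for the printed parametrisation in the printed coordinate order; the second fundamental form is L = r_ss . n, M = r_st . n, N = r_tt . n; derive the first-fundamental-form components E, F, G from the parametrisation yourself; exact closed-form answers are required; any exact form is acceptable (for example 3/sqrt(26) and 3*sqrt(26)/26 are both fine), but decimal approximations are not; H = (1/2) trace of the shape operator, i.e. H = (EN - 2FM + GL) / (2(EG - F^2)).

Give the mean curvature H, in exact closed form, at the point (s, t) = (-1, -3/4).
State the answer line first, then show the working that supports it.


Answer: H = 4*sqrt(5)/35

f = 7/4, f' = 5/4, f'' = 0, h' = 5/2, h'' = 0
E = 125/16, F = 0, G = 49/16; answer radicand W^2 = 125/16
unnormalised second-form numerators: l = 0, m = 0, n = 35/8; L = l/sqrt(125/16), and similarly M = m/sqrt(W^2), N = n/sqrt(W^2)
H = (E*n - 2*F*m + G*l) / (2*(EG - F^2)*sqrt(W^2)); E*n - 2*F*m + G*l = 4375/128, EG - F^2 = 6125/256, so H = (5/7)/sqrt(125/16)


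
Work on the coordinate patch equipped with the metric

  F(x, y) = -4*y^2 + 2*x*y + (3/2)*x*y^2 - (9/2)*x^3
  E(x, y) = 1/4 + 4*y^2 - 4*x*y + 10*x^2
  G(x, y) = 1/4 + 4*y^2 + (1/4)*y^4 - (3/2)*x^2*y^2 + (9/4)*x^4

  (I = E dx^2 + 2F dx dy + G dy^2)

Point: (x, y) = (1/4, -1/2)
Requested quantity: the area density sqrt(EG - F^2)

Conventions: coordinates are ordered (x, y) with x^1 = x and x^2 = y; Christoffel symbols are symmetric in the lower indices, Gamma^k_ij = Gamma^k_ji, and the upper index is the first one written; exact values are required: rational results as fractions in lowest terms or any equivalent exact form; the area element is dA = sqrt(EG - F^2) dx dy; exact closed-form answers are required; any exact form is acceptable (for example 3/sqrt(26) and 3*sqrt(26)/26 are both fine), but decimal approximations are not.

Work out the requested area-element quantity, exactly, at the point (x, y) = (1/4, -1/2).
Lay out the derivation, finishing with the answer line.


E = 19/8, F = -157/128, G = 1281/1024; EG - F^2 = 24029/16384

Answer: sqrt(EG - F^2) = sqrt(24029)/128


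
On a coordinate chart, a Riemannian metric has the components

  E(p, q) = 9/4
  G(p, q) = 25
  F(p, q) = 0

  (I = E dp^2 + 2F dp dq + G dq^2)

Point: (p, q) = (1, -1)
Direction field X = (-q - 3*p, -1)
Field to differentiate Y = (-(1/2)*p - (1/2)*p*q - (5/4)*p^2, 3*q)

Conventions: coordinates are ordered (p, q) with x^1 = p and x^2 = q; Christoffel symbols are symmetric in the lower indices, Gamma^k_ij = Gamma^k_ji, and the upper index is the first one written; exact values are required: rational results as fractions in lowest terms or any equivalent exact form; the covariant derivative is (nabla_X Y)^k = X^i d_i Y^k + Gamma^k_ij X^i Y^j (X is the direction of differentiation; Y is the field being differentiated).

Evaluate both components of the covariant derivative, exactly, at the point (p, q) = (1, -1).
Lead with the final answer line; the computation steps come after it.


Answer: (nabla_X Y)^p = 11/2, (nabla_X Y)^q = -3

E = 9/4, F = 0, G = 25 at the point
E_p = 0, E_q = 0, F_p = 0, F_q = 0, G_p = 0, G_q = 0
EG - F^2 = 225/4;  g^inv = (4/225) * [[25, 0], [0, 9/4]]
first-kind symbols [ij,l] = (1/2)(d_i g_jl + d_j g_il - d_l g_ij): [pp,p] = E_p/2 = 0, [pp,q] = F_p - E_q/2 = 0, [pq,p] = E_q/2 = 0, [pq,q] = G_p/2 = 0, [qq,p] = F_q - G_p/2 = 0, [qq,q] = G_q/2 = 0
Gamma^p_ij = (G*[ij,p] - F*[ij,q])/(EG - F^2), Gamma^q_ij = (E*[ij,q] - F*[ij,p])/(EG - F^2)
Gamma_ppp = 0, Gamma_ppq = 0, Gamma_pqq = 0, Gamma_qpp = 0, Gamma_qpq = 0, Gamma_qqq = 0
X = (-2, -1), Y = (-5/4, -3) at the point


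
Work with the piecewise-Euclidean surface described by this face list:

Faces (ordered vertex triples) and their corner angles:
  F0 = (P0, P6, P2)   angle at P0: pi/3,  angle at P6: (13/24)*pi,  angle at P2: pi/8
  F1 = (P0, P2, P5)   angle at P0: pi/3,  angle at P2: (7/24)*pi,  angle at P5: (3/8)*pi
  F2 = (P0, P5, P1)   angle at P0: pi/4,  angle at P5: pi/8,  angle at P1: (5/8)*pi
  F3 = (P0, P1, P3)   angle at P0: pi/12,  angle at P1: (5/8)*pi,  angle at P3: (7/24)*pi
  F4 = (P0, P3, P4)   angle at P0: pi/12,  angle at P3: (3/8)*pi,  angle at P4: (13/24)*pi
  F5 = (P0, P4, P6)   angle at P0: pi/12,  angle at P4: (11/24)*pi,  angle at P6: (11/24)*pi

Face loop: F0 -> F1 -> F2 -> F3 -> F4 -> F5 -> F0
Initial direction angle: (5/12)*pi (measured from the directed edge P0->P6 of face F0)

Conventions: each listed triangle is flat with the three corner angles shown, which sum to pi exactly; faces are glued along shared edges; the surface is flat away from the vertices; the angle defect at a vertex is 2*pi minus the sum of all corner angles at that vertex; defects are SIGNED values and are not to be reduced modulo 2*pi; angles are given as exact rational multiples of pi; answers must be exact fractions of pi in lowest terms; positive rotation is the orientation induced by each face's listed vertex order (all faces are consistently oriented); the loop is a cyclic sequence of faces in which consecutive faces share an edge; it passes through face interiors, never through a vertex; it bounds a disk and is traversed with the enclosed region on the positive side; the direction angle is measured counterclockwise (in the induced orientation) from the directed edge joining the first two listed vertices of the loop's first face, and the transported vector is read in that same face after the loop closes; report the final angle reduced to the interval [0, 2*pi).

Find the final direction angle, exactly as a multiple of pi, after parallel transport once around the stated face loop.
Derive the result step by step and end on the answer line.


enclosed vertex P0: corner angles sum to (7/6)*pi, defect = 2*pi - (7/6)*pi = (5/6)*pi
final direction = starting direction + enclosed defect total, reduced mod 2*pi (induced orientation)
final angle = (5/12)*pi + (5/6)*pi = (5/4)*pi (mod 2*pi)

Answer: final direction angle = (5/4)*pi


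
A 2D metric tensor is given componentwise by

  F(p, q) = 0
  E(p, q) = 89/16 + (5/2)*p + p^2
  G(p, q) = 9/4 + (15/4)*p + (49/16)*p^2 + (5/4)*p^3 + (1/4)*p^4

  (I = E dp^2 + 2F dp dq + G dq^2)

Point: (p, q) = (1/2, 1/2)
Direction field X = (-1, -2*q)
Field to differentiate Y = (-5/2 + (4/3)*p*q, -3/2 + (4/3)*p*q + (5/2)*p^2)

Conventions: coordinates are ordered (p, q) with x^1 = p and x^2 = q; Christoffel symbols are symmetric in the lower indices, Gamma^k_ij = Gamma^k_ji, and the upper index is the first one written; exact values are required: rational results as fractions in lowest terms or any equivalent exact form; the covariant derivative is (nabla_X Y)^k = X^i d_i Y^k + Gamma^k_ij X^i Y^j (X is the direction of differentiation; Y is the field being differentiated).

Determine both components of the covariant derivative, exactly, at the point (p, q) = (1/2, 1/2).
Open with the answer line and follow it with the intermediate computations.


Answer: (nabla_X Y)^p = -993/904, (nabla_X Y)^q = -373/216

E = 113/16, F = 0, G = 81/16 at the point
E_p = 7/2, E_q = 0, F_p = 0, F_q = 0, G_p = 63/8, G_q = 0
EG - F^2 = 9153/256;  g^inv = (256/9153) * [[81/16, 0], [0, 113/16]]
first-kind symbols [ij,l] = (1/2)(d_i g_jl + d_j g_il - d_l g_ij): [pp,p] = E_p/2 = 7/4, [pp,q] = F_p - E_q/2 = 0, [pq,p] = E_q/2 = 0, [pq,q] = G_p/2 = 63/16, [qq,p] = F_q - G_p/2 = -63/16, [qq,q] = G_q/2 = 0
Gamma^p_ij = (G*[ij,p] - F*[ij,q])/(EG - F^2), Gamma^q_ij = (E*[ij,q] - F*[ij,p])/(EG - F^2)
Gamma_ppp = 28/113, Gamma_ppq = 0, Gamma_pqq = -63/113, Gamma_qpp = 0, Gamma_qpq = 7/9, Gamma_qqq = 0
X = (-1, -1), Y = (-13/6, -13/24) at the point


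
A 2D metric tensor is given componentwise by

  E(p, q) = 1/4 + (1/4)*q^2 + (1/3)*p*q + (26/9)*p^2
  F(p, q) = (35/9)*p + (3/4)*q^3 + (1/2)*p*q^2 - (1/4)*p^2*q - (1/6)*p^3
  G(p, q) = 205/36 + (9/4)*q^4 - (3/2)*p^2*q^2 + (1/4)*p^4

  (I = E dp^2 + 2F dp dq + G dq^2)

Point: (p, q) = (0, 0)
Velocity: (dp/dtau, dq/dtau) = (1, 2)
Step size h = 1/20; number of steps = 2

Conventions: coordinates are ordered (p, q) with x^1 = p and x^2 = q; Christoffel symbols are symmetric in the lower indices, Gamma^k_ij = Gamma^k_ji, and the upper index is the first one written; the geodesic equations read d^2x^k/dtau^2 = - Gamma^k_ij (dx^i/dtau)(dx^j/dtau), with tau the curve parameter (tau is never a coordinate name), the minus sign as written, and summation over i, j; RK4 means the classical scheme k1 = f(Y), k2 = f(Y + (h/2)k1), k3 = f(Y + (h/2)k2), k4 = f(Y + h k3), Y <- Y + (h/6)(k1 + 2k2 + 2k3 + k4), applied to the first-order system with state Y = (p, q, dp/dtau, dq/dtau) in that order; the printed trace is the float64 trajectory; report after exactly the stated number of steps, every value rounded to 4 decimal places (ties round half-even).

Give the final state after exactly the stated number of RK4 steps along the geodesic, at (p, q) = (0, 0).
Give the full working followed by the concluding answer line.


f(Y) = (dp/dtau, dq/dtau, -Gamma^p_ij Y'^i Y'^j, -Gamma^q_ij Y'^i Y'^j) with the Gammas evaluated at the stage position; h = 0.050000; intermediate values shown to 6 dp
step 0: p = 0.0000, q = 0.0000, dp/dtau = 1.0000, dq/dtau = 2.0000
step 1:
  k1: at (p, q) = (0.000000, 0.000000), (dp/dtau, dq/dtau) = (1.000000, 2.000000); Gamma_ppp = 0.000000, Gamma_ppq = 0.000000, Gamma_pqq = 0.000000, Gamma_qpp = 0.682927, Gamma_qpq = 0.000000, Gamma_qqq = 0.000000; k1 = (1.000000, 2.000000, 0.000000, -0.682927)
  k2: at (p, q) = (0.025000, 0.050000), (dp/dtau, dq/dtau) = (1.000000, 1.982927); Gamma_ppp = 0.057175, Gamma_ppq = 0.066358, Gamma_pqq = 0.027055, Gamma_qpp = 0.679076, Gamma_qpq = -0.001149, Gamma_qqq = -0.000372; k2 = (1.000000, 1.982927, -0.426724, -0.673056)
  k3: at (p, q) = (0.025000, 0.049573), (dp/dtau, dq/dtau) = (0.989332, 1.983174); Gamma_ppp = 0.056896, Gamma_ppq = 0.065937, Gamma_pqq = 0.026628, Gamma_qpp = 0.679097, Gamma_qpq = -0.001142, Gamma_qqq = -0.000367; k3 = (0.989332, 1.983174, -0.419157, -0.658761)
  k4: at (p, q) = (0.049467, 0.099159), (dp/dtau, dq/dtau) = (0.979042, 1.967062); Gamma_ppp = 0.112050, Gamma_ppq = 0.129837, Gamma_pqq = 0.105846, Gamma_qpp = 0.673519, Gamma_qpq = -0.004524, Gamma_qqq = -0.002886; k4 = (0.979042, 1.967062, -1.017045, -0.616994)
  Y <- Y + (h/6)(k1 + 2k2 + 2k3 + k4): p = 0.0496, q = 0.0992, dp/dtau = 0.9774, dq/dtau = 1.9670
step 2:
  k1: at (p, q) = (0.049648, 0.099161), (dp/dtau, dq/dtau) = (0.977427, 1.966970); Gamma_ppp = 0.112234, Gamma_ppq = 0.129952, Gamma_pqq = 0.105905, Gamma_qpp = 0.673490, Gamma_qpq = -0.004544, Gamma_qqq = -0.002901; k1 = (0.977427, 1.966970, -1.016652, -0.614730)
  k2: at (p, q) = (0.074083, 0.148335), (dp/dtau, dq/dtau) = (0.952010, 1.951602); Gamma_ppp = 0.162845, Gamma_ppq = 0.190456, Gamma_pqq = 0.233250, Gamma_qpp = 0.666300, Gamma_qpq = -0.010128, Gamma_qqq = -0.009557; k2 = (0.952010, 1.951602, -1.743694, -0.529848)
  k3: at (p, q) = (0.073448, 0.147951), (dp/dtau, dq/dtau) = (0.933834, 1.953724); Gamma_ppp = 0.162017, Gamma_ppq = 0.189733, Gamma_pqq = 0.231892, Gamma_qpp = 0.666459, Gamma_qpq = -0.010003, Gamma_qqq = -0.009402; k3 = (0.933834, 1.953724, -1.718748, -0.508796)
  k4: at (p, q) = (0.096339, 0.196847), (dp/dtau, dq/dtau) = (0.891489, 1.941531); Gamma_ppp = 0.204463, Gamma_ppq = 0.245506, Gamma_pqq = 0.399858, Gamma_qpp = 0.658354, Gamma_qpq = -0.017350, Gamma_qqq = -0.021241; k4 = (0.891489, 1.941531, -2.519651, -0.383101)
  Y <- Y + (h/6)(k1 + 2k2 + 2k3 + k4): p = 0.0967, q = 0.1968, dp/dtau = 0.8903, dq/dtau = 1.9413

Answer: p = 0.0967, q = 0.1968, dp/dtau = 0.8903, dq/dtau = 1.9413


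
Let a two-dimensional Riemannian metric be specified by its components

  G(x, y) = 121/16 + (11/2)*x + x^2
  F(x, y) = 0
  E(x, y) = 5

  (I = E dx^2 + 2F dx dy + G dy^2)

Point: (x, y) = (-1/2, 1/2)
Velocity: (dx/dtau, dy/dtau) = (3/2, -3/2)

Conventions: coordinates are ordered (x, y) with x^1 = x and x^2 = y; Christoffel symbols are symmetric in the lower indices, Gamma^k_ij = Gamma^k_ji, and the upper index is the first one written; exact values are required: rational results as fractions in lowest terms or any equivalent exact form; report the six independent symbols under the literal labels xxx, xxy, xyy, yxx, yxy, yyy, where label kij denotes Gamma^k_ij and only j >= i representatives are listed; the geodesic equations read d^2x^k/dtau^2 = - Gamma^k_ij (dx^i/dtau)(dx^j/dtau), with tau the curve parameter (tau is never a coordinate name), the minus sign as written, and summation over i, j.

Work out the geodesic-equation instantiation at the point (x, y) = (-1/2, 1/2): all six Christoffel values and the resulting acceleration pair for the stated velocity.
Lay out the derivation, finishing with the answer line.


E = 5, F = 0, G = 81/16 at the point
E_x = 0, E_y = 0, F_x = 0, F_y = 0, G_x = 9/2, G_y = 0
EG - F^2 = 405/16;  g^inv = (16/405) * [[81/16, 0], [0, 5]]
first-kind symbols [ij,l] = (1/2)(d_i g_jl + d_j g_il - d_l g_ij): [xx,x] = E_x/2 = 0, [xx,y] = F_x - E_y/2 = 0, [xy,x] = E_y/2 = 0, [xy,y] = G_x/2 = 9/4, [yy,x] = F_y - G_x/2 = -9/4, [yy,y] = G_y/2 = 0
Gamma^x_ij = (G*[ij,x] - F*[ij,y])/(EG - F^2), Gamma^y_ij = (E*[ij,y] - F*[ij,x])/(EG - F^2)
Gamma_xxx = 0, Gamma_xxy = 0, Gamma_xyy = -9/20, Gamma_yxx = 0, Gamma_yxy = 4/9, Gamma_yyy = 0
d^2x/dtau^2 = -(Gamma_xxx*(3/2)^2 + 2*Gamma_xxy*(3/2)*(-3/2) + Gamma_xyy*(-3/2)^2) = 81/80
d^2y/dtau^2 = -(Gamma_yxx*(3/2)^2 + 2*Gamma_yxy*(3/2)*(-3/2) + Gamma_yyy*(-3/2)^2) = 2

Answer: Gamma_xxx = 0, Gamma_xxy = 0, Gamma_xyy = -9/20, Gamma_yxx = 0, Gamma_yxy = 4/9, Gamma_yyy = 0; accelerations (d^2x/dtau^2, d^2y/dtau^2) = (81/80, 2)


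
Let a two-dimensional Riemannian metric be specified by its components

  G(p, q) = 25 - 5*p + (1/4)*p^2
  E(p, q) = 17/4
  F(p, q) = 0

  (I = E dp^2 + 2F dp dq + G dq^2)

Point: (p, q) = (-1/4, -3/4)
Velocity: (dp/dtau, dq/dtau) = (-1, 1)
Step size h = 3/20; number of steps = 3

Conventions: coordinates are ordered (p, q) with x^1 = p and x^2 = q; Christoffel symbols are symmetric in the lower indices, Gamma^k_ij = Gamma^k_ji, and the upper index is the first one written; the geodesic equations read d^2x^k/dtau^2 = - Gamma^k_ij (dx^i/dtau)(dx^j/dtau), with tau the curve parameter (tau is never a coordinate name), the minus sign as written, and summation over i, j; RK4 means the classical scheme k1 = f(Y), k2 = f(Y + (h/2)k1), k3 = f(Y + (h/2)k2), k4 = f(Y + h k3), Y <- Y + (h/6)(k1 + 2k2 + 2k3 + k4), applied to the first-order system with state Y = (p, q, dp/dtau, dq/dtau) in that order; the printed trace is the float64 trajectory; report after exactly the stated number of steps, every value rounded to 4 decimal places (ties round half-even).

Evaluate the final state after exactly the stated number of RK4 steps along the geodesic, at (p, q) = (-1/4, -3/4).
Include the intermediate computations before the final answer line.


f(Y) = (dp/dtau, dq/dtau, -Gamma^p_ij Y'^i Y'^j, -Gamma^q_ij Y'^i Y'^j) with the Gammas evaluated at the stage position; h = 0.150000; intermediate values shown to 6 dp
step 0: p = -0.2500, q = -0.7500, dp/dtau = -1.0000, dq/dtau = 1.0000
step 1:
  k1: at (p, q) = (-0.250000, -0.750000), (dp/dtau, dq/dtau) = (-1.000000, 1.000000); Gamma_ppp = 0.000000, Gamma_ppq = 0.000000, Gamma_pqq = 0.602941, Gamma_qpp = 0.000000, Gamma_qpq = -0.097561, Gamma_qqq = 0.000000; k1 = (-1.000000, 1.000000, -0.602941, -0.195122)
  k2: at (p, q) = (-0.325000, -0.675000), (dp/dtau, dq/dtau) = (-1.045221, 0.985366); Gamma_ppp = 0.000000, Gamma_ppq = 0.000000, Gamma_pqq = 0.607353, Gamma_qpp = 0.000000, Gamma_qpq = -0.096852, Gamma_qqq = 0.000000; k2 = (-1.045221, 0.985366, -0.589707, -0.199501)
  k3: at (p, q) = (-0.328392, -0.676098), (dp/dtau, dq/dtau) = (-1.044228, 0.985037); Gamma_ppp = 0.000000, Gamma_ppq = 0.000000, Gamma_pqq = 0.607552, Gamma_qpp = 0.000000, Gamma_qpq = -0.096820, Gamma_qqq = 0.000000; k3 = (-1.044228, 0.985037, -0.589507, -0.199180)
  k4: at (p, q) = (-0.406634, -0.602244), (dp/dtau, dq/dtau) = (-1.088426, 0.970123); Gamma_ppp = 0.000000, Gamma_ppq = 0.000000, Gamma_pqq = 0.612155, Gamma_qpp = 0.000000, Gamma_qpq = -0.096093, Gamma_qqq = 0.000000; k4 = (-1.088426, 0.970123, -0.576123, -0.202930)
  Y <- Y + (h/6)(k1 + 2k2 + 2k3 + k4): p = -0.4067, q = -0.6022, dp/dtau = -1.0884, dq/dtau = 0.9701
step 2:
  k1: at (p, q) = (-0.406683, -0.602227), (dp/dtau, dq/dtau) = (-1.088437, 0.970115); Gamma_ppp = 0.000000, Gamma_ppq = 0.000000, Gamma_pqq = 0.612158, Gamma_qpp = 0.000000, Gamma_qpq = -0.096092, Gamma_qqq = 0.000000; k1 = (-1.088437, 0.970115, -0.576115, -0.202929)
  k2: at (p, q) = (-0.488316, -0.529468), (dp/dtau, dq/dtau) = (-1.131646, 0.954895); Gamma_ppp = 0.000000, Gamma_ppq = 0.000000, Gamma_pqq = 0.616960, Gamma_qpp = 0.000000, Gamma_qpq = -0.095344, Gamma_qqq = 0.000000; k2 = (-1.131646, 0.954895, -0.562559, -0.206058)
  k3: at (p, q) = (-0.491557, -0.530610), (dp/dtau, dq/dtau) = (-1.130629, 0.954660); Gamma_ppp = 0.000000, Gamma_ppq = 0.000000, Gamma_pqq = 0.617150, Gamma_qpp = 0.000000, Gamma_qpq = -0.095315, Gamma_qqq = 0.000000; k3 = (-1.130629, 0.954660, -0.562456, -0.205759)
  k4: at (p, q) = (-0.576277, -0.459028), (dp/dtau, dq/dtau) = (-1.172806, 0.939251); Gamma_ppp = 0.000000, Gamma_ppq = 0.000000, Gamma_pqq = 0.622134, Gamma_qpp = 0.000000, Gamma_qpq = -0.094551, Gamma_qqq = 0.000000; k4 = (-1.172806, 0.939251, -0.548842, -0.208307)
  Y <- Y + (h/6)(k1 + 2k2 + 2k3 + k4): p = -0.5763, q = -0.4590, dp/dtau = -1.1728, dq/dtau = 0.9392
step 3:
  k1: at (p, q) = (-0.576328, -0.459015), (dp/dtau, dq/dtau) = (-1.172812, 0.939243); Gamma_ppp = 0.000000, Gamma_ppq = 0.000000, Gamma_pqq = 0.622137, Gamma_qpp = 0.000000, Gamma_qpq = -0.094551, Gamma_qqq = 0.000000; k1 = (-1.172812, 0.939243, -0.548835, -0.208306)
  k2: at (p, q) = (-0.664289, -0.388572), (dp/dtau, dq/dtau) = (-1.213975, 0.923620); Gamma_ppp = 0.000000, Gamma_ppq = 0.000000, Gamma_pqq = 0.627311, Gamma_qpp = 0.000000, Gamma_qpq = -0.093771, Gamma_qqq = 0.000000; k2 = (-1.213975, 0.923620, -0.535143, -0.210281)
  k3: at (p, q) = (-0.667376, -0.389743), (dp/dtau, dq/dtau) = (-1.212948, 0.923472); Gamma_ppp = 0.000000, Gamma_ppq = 0.000000, Gamma_pqq = 0.627493, Gamma_qpp = 0.000000, Gamma_qpq = -0.093744, Gamma_qqq = 0.000000; k3 = (-1.212948, 0.923472, -0.535126, -0.210009)
  k4: at (p, q) = (-0.758270, -0.320494), (dp/dtau, dq/dtau) = (-1.253081, 0.907742); Gamma_ppp = 0.000000, Gamma_ppq = 0.000000, Gamma_pqq = 0.632839, Gamma_qpp = 0.000000, Gamma_qpq = -0.092952, Gamma_qqq = 0.000000; k4 = (-1.253081, 0.907742, -0.521456, -0.211460)
  Y <- Y + (h/6)(k1 + 2k2 + 2k3 + k4): p = -0.7583, q = -0.3205, dp/dtau = -1.2531, dq/dtau = 0.9077

Answer: p = -0.7583, q = -0.3205, dp/dtau = -1.2531, dq/dtau = 0.9077


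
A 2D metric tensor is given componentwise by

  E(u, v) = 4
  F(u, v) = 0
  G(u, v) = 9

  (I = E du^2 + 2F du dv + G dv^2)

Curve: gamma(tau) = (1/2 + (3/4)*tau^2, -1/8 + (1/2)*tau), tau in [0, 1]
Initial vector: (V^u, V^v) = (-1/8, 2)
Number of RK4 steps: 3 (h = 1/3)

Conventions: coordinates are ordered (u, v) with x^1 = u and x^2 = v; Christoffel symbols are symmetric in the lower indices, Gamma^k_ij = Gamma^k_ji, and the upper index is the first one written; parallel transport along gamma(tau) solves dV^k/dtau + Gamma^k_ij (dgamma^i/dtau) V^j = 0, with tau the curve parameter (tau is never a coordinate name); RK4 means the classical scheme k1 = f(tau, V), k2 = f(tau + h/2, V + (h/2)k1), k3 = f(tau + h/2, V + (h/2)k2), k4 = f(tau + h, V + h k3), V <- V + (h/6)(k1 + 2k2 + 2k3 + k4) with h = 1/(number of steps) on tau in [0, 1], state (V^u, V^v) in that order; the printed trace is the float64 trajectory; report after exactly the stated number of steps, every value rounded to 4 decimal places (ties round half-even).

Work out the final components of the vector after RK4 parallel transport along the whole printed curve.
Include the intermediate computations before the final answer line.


gamma'(tau) = ((3/2)*tau, 1/2); f(tau, V)^k = -Gamma^k_ij(gamma(tau)) gamma'^i(tau) V^j; h = 1/3; intermediate values shown to 6 dp
curve data and Christoffel symbols at the stage parameters:
  tau = 0.000000: gamma = (0.500000, -0.125000), gamma' = (0.000000, 0.500000); Gamma_uuu = 0.000000, Gamma_uuv = 0.000000, Gamma_uvv = 0.000000, Gamma_vuu = 0.000000, Gamma_vuv = 0.000000, Gamma_vvv = 0.000000
  tau = 0.166667: gamma = (0.520833, -0.041667), gamma' = (0.250000, 0.500000); Gamma_uuu = 0.000000, Gamma_uuv = 0.000000, Gamma_uvv = 0.000000, Gamma_vuu = 0.000000, Gamma_vuv = 0.000000, Gamma_vvv = 0.000000
  tau = 0.333333: gamma = (0.583333, 0.041667), gamma' = (0.500000, 0.500000); Gamma_uuu = 0.000000, Gamma_uuv = 0.000000, Gamma_uvv = 0.000000, Gamma_vuu = 0.000000, Gamma_vuv = 0.000000, Gamma_vvv = 0.000000
  tau = 0.500000: gamma = (0.687500, 0.125000), gamma' = (0.750000, 0.500000); Gamma_uuu = 0.000000, Gamma_uuv = 0.000000, Gamma_uvv = 0.000000, Gamma_vuu = 0.000000, Gamma_vuv = 0.000000, Gamma_vvv = 0.000000
  tau = 0.666667: gamma = (0.833333, 0.208333), gamma' = (1.000000, 0.500000); Gamma_uuu = 0.000000, Gamma_uuv = 0.000000, Gamma_uvv = 0.000000, Gamma_vuu = 0.000000, Gamma_vuv = 0.000000, Gamma_vvv = 0.000000
  tau = 0.833333: gamma = (1.020833, 0.291667), gamma' = (1.250000, 0.500000); Gamma_uuu = 0.000000, Gamma_uuv = 0.000000, Gamma_uvv = 0.000000, Gamma_vuu = 0.000000, Gamma_vuv = 0.000000, Gamma_vvv = 0.000000
  tau = 1.000000: gamma = (1.250000, 0.375000), gamma' = (1.500000, 0.500000); Gamma_uuu = 0.000000, Gamma_uuv = 0.000000, Gamma_uvv = 0.000000, Gamma_vuu = 0.000000, Gamma_vuv = 0.000000, Gamma_vvv = 0.000000
step 0: V^u = -0.1250, V^v = 2.0000
step 1: k1 = (0.000000, 0.000000), k2 = (0.000000, 0.000000), k3 = (0.000000, 0.000000), k4 = (0.000000, 0.000000); V <- V + (h/6)(k1 + 2k2 + 2k3 + k4): V^u = -0.1250, V^v = 2.0000
step 2: k1 = (0.000000, 0.000000), k2 = (0.000000, 0.000000), k3 = (0.000000, 0.000000), k4 = (0.000000, 0.000000); V <- V + (h/6)(k1 + 2k2 + 2k3 + k4): V^u = -0.1250, V^v = 2.0000
step 3: k1 = (0.000000, 0.000000), k2 = (0.000000, 0.000000), k3 = (0.000000, 0.000000), k4 = (0.000000, 0.000000); V <- V + (h/6)(k1 + 2k2 + 2k3 + k4): V^u = -0.1250, V^v = 2.0000

Answer: V^u = -0.1250, V^v = 2.0000


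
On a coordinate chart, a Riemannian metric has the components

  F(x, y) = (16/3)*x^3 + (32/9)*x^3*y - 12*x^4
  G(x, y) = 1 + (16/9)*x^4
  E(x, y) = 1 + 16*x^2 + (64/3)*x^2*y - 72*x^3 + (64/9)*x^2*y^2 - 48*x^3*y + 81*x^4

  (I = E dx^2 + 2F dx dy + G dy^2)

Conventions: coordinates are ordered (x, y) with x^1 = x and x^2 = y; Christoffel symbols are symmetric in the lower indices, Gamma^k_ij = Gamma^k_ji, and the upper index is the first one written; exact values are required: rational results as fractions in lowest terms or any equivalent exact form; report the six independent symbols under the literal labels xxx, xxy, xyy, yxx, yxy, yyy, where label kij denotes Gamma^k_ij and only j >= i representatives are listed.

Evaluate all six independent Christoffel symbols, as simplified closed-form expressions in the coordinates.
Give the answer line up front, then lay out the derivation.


Answer: Gamma_xxx = (1458*x^3 - 648*x^2*y - 972*x^2 + 64*x*y^2 + 192*x*y + 144*x)/(745*x^4 - 432*x^3*y - 648*x^3 + 64*x^2*y^2 + 192*x^2*y + 144*x^2 + 9), Gamma_xxy = (-216*x^3 + 64*x^2*y + 96*x^2)/(745*x^4 - 432*x^3*y - 648*x^3 + 64*x^2*y^2 + 192*x^2*y + 144*x^2 + 9), Gamma_xyy = 0, Gamma_yxx = (-216*x^3 + 32*x^2*y + 48*x^2)/(745*x^4 - 432*x^3*y - 648*x^3 + 64*x^2*y^2 + 192*x^2*y + 144*x^2 + 9), Gamma_yxy = 32*x^3/(745*x^4 - 432*x^3*y - 648*x^3 + 64*x^2*y^2 + 192*x^2*y + 144*x^2 + 9), Gamma_yyy = 0

E = 1 + 16*x^2 + (64/3)*x^2*y - 72*x^3 + (64/9)*x^2*y^2 - 48*x^3*y + 81*x^4; F = (16/3)*x^3 + (32/9)*x^3*y - 12*x^4; G = 1 + (16/9)*x^4
Gamma^k_ij = (1/2) g^{kl} (d_i g_jl + d_j g_il - d_l g_ij), with g^inv = (1/(EG-F^2)) [[G, -F], [-F, E]]
first partials: E_x = 32*x + (128/3)*x*y - 216*x^2 + (128/9)*x*y^2 - 144*x^2*y + 324*x^3, E_y = (64/3)*x^2 + (128/9)*x^2*y - 48*x^3, F_x = 16*x^2 + (32/3)*x^2*y - 48*x^3, F_y = (32/9)*x^3, G_x = (64/9)*x^3, G_y = 0
D = EG - F^2 = 1 + 16*x^2 + (64/3)*x^2*y - 72*x^3 + (64/9)*x^2*y^2 - 48*x^3*y + (745/9)*x^4
expanded: Gamma^x_xx = (G E_x - 2F F_x + F E_y)/(2D), Gamma^x_xy = (G E_y - F G_x)/(2D), Gamma^x_yy = (2G F_y - G G_x - F G_y)/(2D), Gamma^y_xx = (2E F_x - E E_y - F E_x)/(2D), Gamma^y_xy = (E G_x - F E_y)/(2D), Gamma^y_yy = (E G_y - 2F F_y + F G_x)/(2D); substitute and cancel common factors


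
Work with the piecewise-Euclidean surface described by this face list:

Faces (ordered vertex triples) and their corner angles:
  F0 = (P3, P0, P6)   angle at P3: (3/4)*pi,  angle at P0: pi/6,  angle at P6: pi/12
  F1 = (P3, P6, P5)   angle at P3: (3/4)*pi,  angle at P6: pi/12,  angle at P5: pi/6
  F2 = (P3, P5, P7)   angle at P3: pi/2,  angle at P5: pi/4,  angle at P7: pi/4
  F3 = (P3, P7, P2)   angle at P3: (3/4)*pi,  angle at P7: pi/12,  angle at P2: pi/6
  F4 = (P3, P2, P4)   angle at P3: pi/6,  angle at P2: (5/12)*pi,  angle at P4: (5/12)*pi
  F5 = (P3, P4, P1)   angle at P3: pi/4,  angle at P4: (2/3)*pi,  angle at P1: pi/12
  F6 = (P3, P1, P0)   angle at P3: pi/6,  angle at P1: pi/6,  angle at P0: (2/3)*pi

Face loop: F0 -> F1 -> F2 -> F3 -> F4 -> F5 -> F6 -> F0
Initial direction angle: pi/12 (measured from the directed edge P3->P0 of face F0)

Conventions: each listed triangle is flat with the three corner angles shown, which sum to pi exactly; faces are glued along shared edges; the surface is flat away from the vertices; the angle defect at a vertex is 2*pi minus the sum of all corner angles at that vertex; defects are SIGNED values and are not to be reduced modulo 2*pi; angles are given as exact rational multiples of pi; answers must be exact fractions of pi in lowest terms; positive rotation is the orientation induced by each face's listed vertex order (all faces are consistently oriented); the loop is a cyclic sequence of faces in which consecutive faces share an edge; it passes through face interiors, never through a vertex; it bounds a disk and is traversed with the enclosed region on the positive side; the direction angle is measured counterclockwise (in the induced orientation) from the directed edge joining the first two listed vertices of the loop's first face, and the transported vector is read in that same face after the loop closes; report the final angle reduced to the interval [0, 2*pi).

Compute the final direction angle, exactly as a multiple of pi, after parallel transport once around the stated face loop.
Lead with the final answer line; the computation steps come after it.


Answer: final direction angle = (3/4)*pi

enclosed vertex P3: corner angles sum to (10/3)*pi, defect = 2*pi - (10/3)*pi = (-4/3)*pi
the final direction is the initial angle plus the enclosed defects, taken mod 2*pi in the induced orientation
final angle = pi/12 - (4/3)*pi = (3/4)*pi (mod 2*pi)


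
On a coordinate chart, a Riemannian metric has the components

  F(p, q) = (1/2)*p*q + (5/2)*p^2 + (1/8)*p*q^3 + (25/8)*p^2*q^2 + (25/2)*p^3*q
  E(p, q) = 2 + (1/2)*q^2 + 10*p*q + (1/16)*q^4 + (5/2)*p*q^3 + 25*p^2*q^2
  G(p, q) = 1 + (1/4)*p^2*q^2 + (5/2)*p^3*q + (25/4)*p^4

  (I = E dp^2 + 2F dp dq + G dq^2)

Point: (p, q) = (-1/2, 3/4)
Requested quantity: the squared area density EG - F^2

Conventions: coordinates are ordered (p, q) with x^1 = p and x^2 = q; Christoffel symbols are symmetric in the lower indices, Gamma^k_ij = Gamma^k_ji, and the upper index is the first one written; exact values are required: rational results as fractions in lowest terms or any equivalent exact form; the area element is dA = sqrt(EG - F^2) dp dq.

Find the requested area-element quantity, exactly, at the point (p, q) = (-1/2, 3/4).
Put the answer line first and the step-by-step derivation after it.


Answer: EG - F^2 = 7089/4096

E = 6305/4096, F = -329/1024, G = 305/256; EG - F^2 = 7089/4096


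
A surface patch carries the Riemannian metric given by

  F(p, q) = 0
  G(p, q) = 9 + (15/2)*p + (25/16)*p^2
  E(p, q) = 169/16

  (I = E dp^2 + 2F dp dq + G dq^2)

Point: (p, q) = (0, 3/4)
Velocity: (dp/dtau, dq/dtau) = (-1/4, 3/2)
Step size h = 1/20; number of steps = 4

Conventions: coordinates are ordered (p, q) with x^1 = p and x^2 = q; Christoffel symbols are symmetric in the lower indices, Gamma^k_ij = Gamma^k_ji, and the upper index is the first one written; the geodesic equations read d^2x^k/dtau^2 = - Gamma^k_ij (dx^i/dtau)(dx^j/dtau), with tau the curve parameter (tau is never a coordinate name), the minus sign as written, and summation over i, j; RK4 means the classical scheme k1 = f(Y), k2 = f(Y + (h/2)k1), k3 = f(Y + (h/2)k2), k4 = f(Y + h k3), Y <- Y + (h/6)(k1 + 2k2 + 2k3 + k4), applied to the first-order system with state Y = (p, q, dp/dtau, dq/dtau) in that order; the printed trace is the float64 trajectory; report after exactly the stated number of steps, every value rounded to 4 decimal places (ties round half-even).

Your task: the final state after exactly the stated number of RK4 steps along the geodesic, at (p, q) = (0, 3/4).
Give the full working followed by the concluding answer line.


f(Y) = (dp/dtau, dq/dtau, -Gamma^p_ij Y'^i Y'^j, -Gamma^q_ij Y'^i Y'^j) with the Gammas evaluated at the stage position; h = 0.050000; intermediate values shown to 6 dp
step 0: p = 0.0000, q = 0.7500, dp/dtau = -0.2500, dq/dtau = 1.5000
step 1:
  k1: at (p, q) = (0.000000, 0.750000), (dp/dtau, dq/dtau) = (-0.250000, 1.500000); Gamma_ppp = 0.000000, Gamma_ppq = 0.000000, Gamma_pqq = -0.355030, Gamma_qpp = 0.000000, Gamma_qpq = 0.416667, Gamma_qqq = 0.000000; k1 = (-0.250000, 1.500000, 0.798817, 0.312500)
  k2: at (p, q) = (-0.006250, 0.787500), (dp/dtau, dq/dtau) = (-0.230030, 1.507812); Gamma_ppp = 0.000000, Gamma_ppq = 0.000000, Gamma_pqq = -0.354105, Gamma_qpp = 0.000000, Gamma_qpq = 0.417755, Gamma_qqq = 0.000000; k2 = (-0.230030, 1.507812, 0.805057, 0.289789)
  k3: at (p, q) = (-0.005751, 0.787695), (dp/dtau, dq/dtau) = (-0.229874, 1.507245); Gamma_ppp = 0.000000, Gamma_ppq = 0.000000, Gamma_pqq = -0.354179, Gamma_qpp = 0.000000, Gamma_qpq = 0.417667, Gamma_qqq = 0.000000; k3 = (-0.229874, 1.507245, 0.804619, 0.289423)
  k4: at (p, q) = (-0.011494, 0.825362), (dp/dtau, dq/dtau) = (-0.209769, 1.514471); Gamma_ppp = 0.000000, Gamma_ppq = 0.000000, Gamma_pqq = -0.353329, Gamma_qpp = 0.000000, Gamma_qpq = 0.418672, Gamma_qqq = 0.000000; k4 = (-0.209769, 1.514471, 0.810404, 0.266015)
  Y <- Y + (h/6)(k1 + 2k2 + 2k3 + k4): p = -0.0115, q = 0.8254, dp/dtau = -0.2098, dq/dtau = 1.5145
step 2:
  k1: at (p, q) = (-0.011496, 0.825372), (dp/dtau, dq/dtau) = (-0.209762, 1.514474); Gamma_ppp = 0.000000, Gamma_ppq = 0.000000, Gamma_pqq = -0.353329, Gamma_qpp = 0.000000, Gamma_qpq = 0.418672, Gamma_qqq = 0.000000; k1 = (-0.209762, 1.514474, 0.810407, 0.266007)
  k2: at (p, q) = (-0.016741, 0.863233), (dp/dtau, dq/dtau) = (-0.189502, 1.521125); Gamma_ppp = 0.000000, Gamma_ppq = 0.000000, Gamma_pqq = -0.352553, Gamma_qpp = 0.000000, Gamma_qpq = 0.419593, Gamma_qqq = 0.000000; k2 = (-0.189502, 1.521125, 0.815745, 0.241900)
  k3: at (p, q) = (-0.016234, 0.863400), (dp/dtau, dq/dtau) = (-0.189368, 1.520522); Gamma_ppp = 0.000000, Gamma_ppq = 0.000000, Gamma_pqq = -0.352628, Gamma_qpp = 0.000000, Gamma_qpq = 0.419504, Gamma_qqq = 0.000000; k3 = (-0.189368, 1.520522, 0.815272, 0.241583)
  k4: at (p, q) = (-0.020965, 0.901398), (dp/dtau, dq/dtau) = (-0.168998, 1.526554); Gamma_ppp = 0.000000, Gamma_ppq = 0.000000, Gamma_pqq = -0.351928, Gamma_qpp = 0.000000, Gamma_qpq = 0.420338, Gamma_qqq = 0.000000; k4 = (-0.168998, 1.526554, 0.820122, 0.216882)
  Y <- Y + (h/6)(k1 + 2k2 + 2k3 + k4): p = -0.0210, q = 0.9014, dp/dtau = -0.1690, dq/dtau = 1.5266
step 3:
  k1: at (p, q) = (-0.020967, 0.901408), (dp/dtau, dq/dtau) = (-0.168991, 1.526557); Gamma_ppp = 0.000000, Gamma_ppq = 0.000000, Gamma_pqq = -0.351928, Gamma_qpp = 0.000000, Gamma_qpq = 0.420339, Gamma_qqq = 0.000000; k1 = (-0.168991, 1.526557, 0.820124, 0.216873)
  k2: at (p, q) = (-0.025192, 0.939571), (dp/dtau, dq/dtau) = (-0.148487, 1.531978); Gamma_ppp = 0.000000, Gamma_ppq = 0.000000, Gamma_pqq = -0.351303, Gamma_qpp = 0.000000, Gamma_qpq = 0.421087, Gamma_qqq = 0.000000; k2 = (-0.148487, 1.531978, 0.824493, 0.191577)
  k3: at (p, q) = (-0.024679, 0.939707), (dp/dtau, dq/dtau) = (-0.148378, 1.531346); Gamma_ppp = 0.000000, Gamma_ppq = 0.000000, Gamma_pqq = -0.351379, Gamma_qpp = 0.000000, Gamma_qpq = 0.420996, Gamma_qqq = 0.000000; k3 = (-0.148378, 1.531346, 0.823991, 0.191316)
  k4: at (p, q) = (-0.028386, 0.977975), (dp/dtau, dq/dtau) = (-0.127791, 1.536122); Gamma_ppp = 0.000000, Gamma_ppq = 0.000000, Gamma_pqq = -0.350830, Gamma_qpp = 0.000000, Gamma_qpq = 0.421654, Gamma_qqq = 0.000000; k4 = (-0.127791, 1.536122, 0.827845, 0.165544)
  Y <- Y + (h/6)(k1 + 2k2 + 2k3 + k4): p = -0.0284, q = 0.9780, dp/dtau = -0.1278, dq/dtau = 1.5361
step 4:
  k1: at (p, q) = (-0.028388, 0.977985), (dp/dtau, dq/dtau) = (-0.127783, 1.536125); Gamma_ppp = 0.000000, Gamma_ppq = 0.000000, Gamma_pqq = -0.350830, Gamma_qpp = 0.000000, Gamma_qpq = 0.421654, Gamma_qqq = 0.000000; k1 = (-0.127783, 1.536125, 0.827847, 0.165533)
  k2: at (p, q) = (-0.031583, 1.016388), (dp/dtau, dq/dtau) = (-0.107087, 1.540263); Gamma_ppp = 0.000000, Gamma_ppq = 0.000000, Gamma_pqq = -0.350358, Gamma_qpp = 0.000000, Gamma_qpq = 0.422223, Gamma_qqq = 0.000000; k2 = (-0.107087, 1.540263, 0.831192, 0.139284)
  k3: at (p, q) = (-0.031065, 1.016492), (dp/dtau, dq/dtau) = (-0.107003, 1.539607); Gamma_ppp = 0.000000, Gamma_ppq = 0.000000, Gamma_pqq = -0.350434, Gamma_qpp = 0.000000, Gamma_qpq = 0.422131, Gamma_qqq = 0.000000; k3 = (-0.107003, 1.539607, 0.830666, 0.139086)
  k4: at (p, q) = (-0.033738, 1.054966), (dp/dtau, dq/dtau) = (-0.086249, 1.543079); Gamma_ppp = 0.000000, Gamma_ppq = 0.000000, Gamma_pqq = -0.350039, Gamma_qpp = 0.000000, Gamma_qpq = 0.422608, Gamma_qqq = 0.000000; k4 = (-0.086249, 1.543079, 0.833475, 0.112489)
  Y <- Y + (h/6)(k1 + 2k2 + 2k3 + k4): p = -0.0337, q = 1.0550, dp/dtau = -0.0862, dq/dtau = 1.5431

Answer: p = -0.0337, q = 1.0550, dp/dtau = -0.0862, dq/dtau = 1.5431


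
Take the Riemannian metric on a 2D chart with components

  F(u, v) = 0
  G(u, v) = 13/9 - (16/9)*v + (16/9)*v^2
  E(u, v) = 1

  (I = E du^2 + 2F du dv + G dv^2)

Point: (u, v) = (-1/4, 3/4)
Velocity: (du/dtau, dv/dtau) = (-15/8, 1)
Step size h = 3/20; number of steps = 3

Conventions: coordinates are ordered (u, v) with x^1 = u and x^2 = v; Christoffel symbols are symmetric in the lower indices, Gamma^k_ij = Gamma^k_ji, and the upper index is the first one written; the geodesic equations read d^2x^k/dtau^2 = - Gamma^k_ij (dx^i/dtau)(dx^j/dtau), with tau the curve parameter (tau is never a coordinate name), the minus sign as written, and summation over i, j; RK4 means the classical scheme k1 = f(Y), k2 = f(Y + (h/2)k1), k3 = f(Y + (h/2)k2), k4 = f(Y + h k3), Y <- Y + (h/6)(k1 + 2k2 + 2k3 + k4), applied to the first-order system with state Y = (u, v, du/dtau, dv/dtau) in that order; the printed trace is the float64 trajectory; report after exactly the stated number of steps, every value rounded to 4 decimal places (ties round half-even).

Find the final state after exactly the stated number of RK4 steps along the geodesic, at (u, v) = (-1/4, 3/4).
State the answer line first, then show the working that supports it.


Answer: u = -1.0938, v = 1.1537, du/dtau = -1.8750, dv/dtau = 0.7946

f(Y) = (du/dtau, dv/dtau, -Gamma^u_ij Y'^i Y'^j, -Gamma^v_ij Y'^i Y'^j) with the Gammas evaluated at the stage position; h = 0.150000; intermediate values shown to 6 dp
step 0: u = -0.2500, v = 0.7500, du/dtau = -1.8750, dv/dtau = 1.0000
step 1:
  k1: at (u, v) = (-0.250000, 0.750000), (du/dtau, dv/dtau) = (-1.875000, 1.000000); Gamma_uuu = 0.000000, Gamma_uuv = 0.000000, Gamma_uvv = 0.000000, Gamma_vuu = 0.000000, Gamma_vuv = 0.000000, Gamma_vvv = 0.400000; k1 = (-1.875000, 1.000000, 0.000000, -0.400000)
  k2: at (u, v) = (-0.390625, 0.825000), (du/dtau, dv/dtau) = (-1.875000, 0.970000); Gamma_uuu = 0.000000, Gamma_uuv = 0.000000, Gamma_uvv = 0.000000, Gamma_vuu = 0.000000, Gamma_vuv = 0.000000, Gamma_vvv = 0.486436; k2 = (-1.875000, 0.970000, 0.000000, -0.457688)
  k3: at (u, v) = (-0.390625, 0.822750), (du/dtau, dv/dtau) = (-1.875000, 0.965673); Gamma_uuu = 0.000000, Gamma_uuv = 0.000000, Gamma_uvv = 0.000000, Gamma_vuu = 0.000000, Gamma_vuv = 0.000000, Gamma_vvv = 0.484124; k3 = (-1.875000, 0.965673, 0.000000, -0.451458)
  k4: at (u, v) = (-0.531250, 0.894851), (du/dtau, dv/dtau) = (-1.875000, 0.932281); Gamma_uuu = 0.000000, Gamma_uuv = 0.000000, Gamma_uvv = 0.000000, Gamma_vuu = 0.000000, Gamma_vuv = 0.000000, Gamma_vvv = 0.549620; k4 = (-1.875000, 0.932281, 0.000000, -0.477701)
  Y <- Y + (h/6)(k1 + 2k2 + 2k3 + k4): u = -0.5312, v = 0.8951, du/dtau = -1.8750, dv/dtau = 0.9326
step 2:
  k1: at (u, v) = (-0.531250, 0.895091), (du/dtau, dv/dtau) = (-1.875000, 0.932600); Gamma_uuu = 0.000000, Gamma_uuv = 0.000000, Gamma_uvv = 0.000000, Gamma_vuu = 0.000000, Gamma_vuv = 0.000000, Gamma_vvv = 0.549809; k1 = (-1.875000, 0.932600, 0.000000, -0.478192)
  k2: at (u, v) = (-0.671875, 0.965036), (du/dtau, dv/dtau) = (-1.875000, 0.896736); Gamma_uuu = 0.000000, Gamma_uuv = 0.000000, Gamma_uvv = 0.000000, Gamma_vuu = 0.000000, Gamma_vuv = 0.000000, Gamma_vvv = 0.597150; k2 = (-1.875000, 0.896736, 0.000000, -0.480189)
  k3: at (u, v) = (-0.671875, 0.962346), (du/dtau, dv/dtau) = (-1.875000, 0.896586); Gamma_uuu = 0.000000, Gamma_uuv = 0.000000, Gamma_uvv = 0.000000, Gamma_vuu = 0.000000, Gamma_vuv = 0.000000, Gamma_vvv = 0.595604; k3 = (-1.875000, 0.896586, 0.000000, -0.478786)
  k4: at (u, v) = (-0.812500, 1.029579), (du/dtau, dv/dtau) = (-1.875000, 0.860782); Gamma_uuu = 0.000000, Gamma_uuv = 0.000000, Gamma_uvv = 0.000000, Gamma_vuu = 0.000000, Gamma_vuv = 0.000000, Gamma_vvv = 0.628242; k4 = (-1.875000, 0.860782, 0.000000, -0.465493)
  Y <- Y + (h/6)(k1 + 2k2 + 2k3 + k4): u = -0.8125, v = 1.0296, du/dtau = -1.8750, dv/dtau = 0.8611
step 3:
  k1: at (u, v) = (-0.812500, 1.029591), (du/dtau, dv/dtau) = (-1.875000, 0.861059); Gamma_uuu = 0.000000, Gamma_uuv = 0.000000, Gamma_uvv = 0.000000, Gamma_vuu = 0.000000, Gamma_vuv = 0.000000, Gamma_vvv = 0.628247; k1 = (-1.875000, 0.861059, 0.000000, -0.465797)
  k2: at (u, v) = (-0.953125, 1.094171), (du/dtau, dv/dtau) = (-1.875000, 0.826125); Gamma_uuu = 0.000000, Gamma_uuv = 0.000000, Gamma_uvv = 0.000000, Gamma_vuu = 0.000000, Gamma_vuv = 0.000000, Gamma_vvv = 0.648985; k2 = (-1.875000, 0.826125, 0.000000, -0.442920)
  k3: at (u, v) = (-0.953125, 1.091551), (du/dtau, dv/dtau) = (-1.875000, 0.827840); Gamma_uuu = 0.000000, Gamma_uuv = 0.000000, Gamma_uvv = 0.000000, Gamma_vuu = 0.000000, Gamma_vuv = 0.000000, Gamma_vvv = 0.648323; k3 = (-1.875000, 0.827840, 0.000000, -0.444308)
  k4: at (u, v) = (-1.093750, 1.153767), (du/dtau, dv/dtau) = (-1.875000, 0.794413); Gamma_uuu = 0.000000, Gamma_uuv = 0.000000, Gamma_uvv = 0.000000, Gamma_vuu = 0.000000, Gamma_vuv = 0.000000, Gamma_vvv = 0.660430; k4 = (-1.875000, 0.794413, 0.000000, -0.416792)
  Y <- Y + (h/6)(k1 + 2k2 + 2k3 + k4): u = -1.0938, v = 1.1537, du/dtau = -1.8750, dv/dtau = 0.7946
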